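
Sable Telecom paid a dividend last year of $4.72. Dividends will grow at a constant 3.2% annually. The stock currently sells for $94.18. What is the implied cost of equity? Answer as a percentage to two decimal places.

8.37%

Rearranging the constant-growth DDM: r = D₁/P₀ + g.
D₁ = 4.72 × (1 + 0.032) = 4.8710.
r = 4.8710 / 94.18 + 0.032 = 0.05172 + 0.032 = 0.08372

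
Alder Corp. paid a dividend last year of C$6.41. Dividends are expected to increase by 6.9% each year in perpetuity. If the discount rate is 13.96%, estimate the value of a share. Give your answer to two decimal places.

Gordon growth model: P₀ = D₁/(r − g). D₁ = 6.41 × (1 + 0.069) = 6.8523.
P₀ = 6.8523 / (0.1396 − 0.069) = 6.8523 / 0.0706 = 97.0579

C$97.06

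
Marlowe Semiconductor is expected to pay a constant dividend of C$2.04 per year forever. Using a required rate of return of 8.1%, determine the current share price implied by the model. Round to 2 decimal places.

Zero-growth DDM (perpetuity): P₀ = D/r = 2.04 / 0.081 = 25.1852

C$25.19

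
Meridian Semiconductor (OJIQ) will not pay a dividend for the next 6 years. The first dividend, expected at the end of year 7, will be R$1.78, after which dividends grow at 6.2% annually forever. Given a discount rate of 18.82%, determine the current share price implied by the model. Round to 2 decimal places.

Deferred-dividend DDM. At t=6 the remaining stream is a growing perpetuity with first payment D_7 = 1.78.
V_6 = D_7/(r−g) = 1.78/(0.1882−0.062) = 14.1046
P₀ = V_6/(1+r)^6 = 14.1046/(1+0.1882)^6 = 5.0121

R$5.01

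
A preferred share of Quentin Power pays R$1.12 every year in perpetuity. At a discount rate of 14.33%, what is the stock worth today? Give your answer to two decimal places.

R$7.82

Zero-growth DDM (perpetuity): P₀ = D/r = 1.12 / 0.1433 = 7.8158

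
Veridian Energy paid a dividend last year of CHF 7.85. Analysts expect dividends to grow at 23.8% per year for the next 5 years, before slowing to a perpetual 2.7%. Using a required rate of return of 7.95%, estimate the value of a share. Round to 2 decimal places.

Two-stage DDM. Project D₁…D_5 at 0.238, terminal growth 0.027, discount at r = 0.0795.
D_1 = 9.7183
D_2 = 12.0313
D_3 = 14.8947
D_4 = 18.4396
D_5 = 22.8283
Terminal value at t=5: TV = D_6/(r−g) = 23.4446/(0.0795−0.027) = 446.5643
P₀ = 9.7183/(1+0.0795)^1 + 12.0313/(1+0.0795)^2 + 14.8947/(1+0.0795)^3 + 18.4396/(1+0.0795)^4 + 22.8283/(1+0.0795)^5 + 446.5643/(1+0.0795)^5 = 364.9474

CHF 364.95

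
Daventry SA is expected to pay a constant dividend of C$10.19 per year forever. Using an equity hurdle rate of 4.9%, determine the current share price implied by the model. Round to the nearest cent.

Zero-growth DDM (perpetuity): P₀ = D/r = 10.19 / 0.049 = 207.9592

C$207.96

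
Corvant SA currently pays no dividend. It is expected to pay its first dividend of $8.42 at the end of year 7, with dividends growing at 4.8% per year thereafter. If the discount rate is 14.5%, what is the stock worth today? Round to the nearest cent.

Deferred-dividend DDM. At t=6 the remaining stream is a growing perpetuity with first payment D_7 = 8.42.
V_6 = D_7/(r−g) = 8.42/(0.145−0.048) = 86.8041
P₀ = V_6/(1+r)^6 = 86.8041/(1+0.145)^6 = 38.5219

$38.52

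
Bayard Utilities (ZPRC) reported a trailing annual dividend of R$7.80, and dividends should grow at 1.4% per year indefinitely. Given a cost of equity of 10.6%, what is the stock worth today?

Gordon growth model: P₀ = D₁/(r − g). D₁ = 7.80 × (1 + 0.014) = 7.9092.
P₀ = 7.9092 / (0.106 − 0.014) = 7.9092 / 0.092 = 85.9696

R$85.97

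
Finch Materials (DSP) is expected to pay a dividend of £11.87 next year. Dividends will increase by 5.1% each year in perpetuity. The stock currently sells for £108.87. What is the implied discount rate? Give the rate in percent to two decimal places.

Rearranging the constant-growth DDM: r = D₁/P₀ + g.
r = 11.8700 / 108.87 + 0.051 = 0.10903 + 0.051 = 0.16003

16.00%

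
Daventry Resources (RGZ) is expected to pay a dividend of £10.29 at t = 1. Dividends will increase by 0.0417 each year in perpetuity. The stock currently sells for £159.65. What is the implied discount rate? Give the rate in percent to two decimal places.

10.62%

Rearranging the constant-growth DDM: r = D₁/P₀ + g.
r = 10.2900 / 159.65 + 0.0417 = 0.06445 + 0.0417 = 0.10615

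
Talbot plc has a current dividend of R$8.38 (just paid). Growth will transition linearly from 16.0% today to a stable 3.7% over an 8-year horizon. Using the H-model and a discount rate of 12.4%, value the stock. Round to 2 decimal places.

R$147.28

H-model: P₀ = D₀[(1+g_L) + H(g_S−g_L)]/(r−g_L), with H = 8/2 = 4.
P₀ = 8.38 × [(1+0.037) + 4×(0.16−0.037)] / (0.124−0.037)
   = 8.38 × 1.5290 / 0.087 = 147.2761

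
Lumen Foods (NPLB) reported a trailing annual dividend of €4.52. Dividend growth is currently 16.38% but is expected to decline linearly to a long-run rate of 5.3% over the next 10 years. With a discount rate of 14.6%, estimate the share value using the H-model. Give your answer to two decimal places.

H-model: P₀ = D₀[(1+g_L) + H(g_S−g_L)]/(r−g_L), with H = 10/2 = 5.
P₀ = 4.52 × [(1+0.053) + 5×(0.1638−0.053)] / (0.146−0.053)
   = 4.52 × 1.6070 / 0.093 = 78.1037

€78.10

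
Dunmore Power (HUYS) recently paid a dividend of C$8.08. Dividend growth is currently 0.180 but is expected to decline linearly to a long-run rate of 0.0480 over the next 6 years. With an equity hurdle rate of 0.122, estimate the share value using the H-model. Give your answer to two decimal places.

H-model: P₀ = D₀[(1+g_L) + H(g_S−g_L)]/(r−g_L), with H = 6/2 = 3.
P₀ = 8.08 × [(1+0.048) + 3×(0.18−0.048)] / (0.122−0.048)
   = 8.08 × 1.4440 / 0.074 = 157.6692

C$157.67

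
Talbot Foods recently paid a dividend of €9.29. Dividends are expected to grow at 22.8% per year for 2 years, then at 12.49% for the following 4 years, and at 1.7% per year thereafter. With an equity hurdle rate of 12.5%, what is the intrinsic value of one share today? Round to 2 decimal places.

€169.67

Three-stage DDM. Project D₁…D_6; terminal Gordon value at t=6 with g = 0.017; discount at r = 0.125.
D_1 = 11.4081
D_2 = 14.0092
D_3 = 15.7589
D_4 = 17.7272
D_5 = 19.9413
D_6 = 22.4320
TV_6 = 22.8134/(0.125−0.017) = 211.2347
P₀ = Σ Dₜ/(1+r)ᵗ + TV_6/(1+r)^6 = 169.6714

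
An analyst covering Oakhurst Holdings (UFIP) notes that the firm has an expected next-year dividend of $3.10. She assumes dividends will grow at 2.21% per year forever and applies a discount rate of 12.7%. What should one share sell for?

$29.55

Gordon growth model: P₀ = D₁/(r − g), with D₁ = 3.10 given directly.
P₀ = 3.1000 / (0.127 − 0.0221) = 3.1000 / 0.1049 = 29.5520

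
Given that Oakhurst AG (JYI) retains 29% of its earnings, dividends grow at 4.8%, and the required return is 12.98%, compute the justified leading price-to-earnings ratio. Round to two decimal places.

8.68

Payout ratio b = 1 − 0.29 = 0.71.
Justified leading P/E = b/(r−g) = 0.71/(0.1298−0.048) = 8.6797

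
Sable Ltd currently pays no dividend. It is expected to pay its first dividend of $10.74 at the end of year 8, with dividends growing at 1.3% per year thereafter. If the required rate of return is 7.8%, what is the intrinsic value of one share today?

$97.67

Deferred-dividend DDM. At t=7 the remaining stream is a growing perpetuity with first payment D_8 = 10.74.
V_7 = D_8/(r−g) = 10.74/(0.078−0.013) = 165.2308
P₀ = V_7/(1+r)^7 = 165.2308/(1+0.078)^7 = 97.6696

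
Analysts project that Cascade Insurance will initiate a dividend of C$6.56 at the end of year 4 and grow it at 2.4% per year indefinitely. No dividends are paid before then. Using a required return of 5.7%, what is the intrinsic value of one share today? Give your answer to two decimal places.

Deferred-dividend DDM. At t=3 the remaining stream is a growing perpetuity with first payment D_4 = 6.56.
V_3 = D_4/(r−g) = 6.56/(0.057−0.024) = 198.7879
P₀ = V_3/(1+r)^3 = 198.7879/(1+0.057)^3 = 168.3313

C$168.33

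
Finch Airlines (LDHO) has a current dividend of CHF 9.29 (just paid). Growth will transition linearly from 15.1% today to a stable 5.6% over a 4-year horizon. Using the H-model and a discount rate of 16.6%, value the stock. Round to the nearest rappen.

H-model: P₀ = D₀[(1+g_L) + H(g_S−g_L)]/(r−g_L), with H = 4/2 = 2.
P₀ = 9.29 × [(1+0.056) + 2×(0.151−0.056)] / (0.166−0.056)
   = 9.29 × 1.2460 / 0.11 = 105.2304

CHF 105.23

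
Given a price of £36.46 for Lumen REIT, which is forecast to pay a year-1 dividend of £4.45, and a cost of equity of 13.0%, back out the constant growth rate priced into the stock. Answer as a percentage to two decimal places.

From P₀ = D₁/(r − g), the implied growth is g = r − D₁/P₀.
g = 0.13 − 4.45/36.46 = 0.13 − 0.12205 = 0.00795

0.79%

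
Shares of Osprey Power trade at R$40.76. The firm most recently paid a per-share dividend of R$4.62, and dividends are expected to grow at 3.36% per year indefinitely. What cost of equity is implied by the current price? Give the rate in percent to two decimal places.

Rearranging the constant-growth DDM: r = D₁/P₀ + g.
D₁ = 4.62 × (1 + 0.0336) = 4.7752.
r = 4.7752 / 40.76 + 0.0336 = 0.11715 + 0.0336 = 0.15075

15.08%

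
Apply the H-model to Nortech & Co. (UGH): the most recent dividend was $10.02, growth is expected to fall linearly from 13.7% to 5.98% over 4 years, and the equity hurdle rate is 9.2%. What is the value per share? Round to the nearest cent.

H-model: P₀ = D₀[(1+g_L) + H(g_S−g_L)]/(r−g_L), with H = 4/2 = 2.
P₀ = 10.02 × [(1+0.0598) + 2×(0.137−0.0598)] / (0.092−0.0598)
   = 10.02 × 1.2142 / 0.0322 = 377.8349

$377.83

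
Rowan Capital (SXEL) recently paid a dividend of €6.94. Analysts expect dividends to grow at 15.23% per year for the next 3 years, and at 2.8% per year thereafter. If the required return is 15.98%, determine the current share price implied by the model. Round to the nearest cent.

€73.64

Two-stage DDM. Project D₁…D_3 at 0.1523, terminal growth 0.028, discount at r = 0.1598.
D_1 = 7.9970
D_2 = 9.2149
D_3 = 10.6183
Terminal value at t=3: TV = D_4/(r−g) = 10.9156/(0.1598−0.028) = 82.8197
P₀ = 7.9970/(1+0.1598)^1 + 9.2149/(1+0.1598)^2 + 10.6183/(1+0.1598)^3 + 82.8197/(1+0.1598)^3 = 73.6384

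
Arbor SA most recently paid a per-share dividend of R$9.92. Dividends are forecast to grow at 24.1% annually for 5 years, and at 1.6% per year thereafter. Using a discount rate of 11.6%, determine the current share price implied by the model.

Two-stage DDM. Project D₁…D_5 at 0.241, terminal growth 0.016, discount at r = 0.116.
D_1 = 12.3107
D_2 = 15.2776
D_3 = 18.9595
D_4 = 23.5287
D_5 = 29.1992
Terminal value at t=5: TV = D_6/(r−g) = 29.6664/(0.116−0.016) = 296.6636
P₀ = 12.3107/(1+0.116)^1 + 15.2776/(1+0.116)^2 + 18.9595/(1+0.116)^3 + 23.5287/(1+0.116)^4 + 29.1992/(1+0.116)^5 + 296.6636/(1+0.116)^5 = 240.3477

R$240.35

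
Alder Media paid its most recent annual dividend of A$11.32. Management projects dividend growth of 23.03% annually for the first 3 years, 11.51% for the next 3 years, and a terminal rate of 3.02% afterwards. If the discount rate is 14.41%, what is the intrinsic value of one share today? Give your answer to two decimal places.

A$197.34

Three-stage DDM. Project D₁…D_6; terminal Gordon value at t=6 with g = 0.0302; discount at r = 0.1441.
D_1 = 13.9270
D_2 = 17.1344
D_3 = 21.0804
D_4 = 23.5068
D_5 = 26.2124
D_6 = 29.2295
TV_6 = 30.1122/(0.1441−0.0302) = 264.3740
P₀ = Σ Dₜ/(1+r)ᵗ + TV_6/(1+r)^6 = 197.3417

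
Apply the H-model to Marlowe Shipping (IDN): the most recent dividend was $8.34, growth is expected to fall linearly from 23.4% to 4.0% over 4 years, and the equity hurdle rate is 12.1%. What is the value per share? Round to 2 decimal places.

$147.03

H-model: P₀ = D₀[(1+g_L) + H(g_S−g_L)]/(r−g_L), with H = 4/2 = 2.
P₀ = 8.34 × [(1+0.04) + 2×(0.234−0.04)] / (0.121−0.04)
   = 8.34 × 1.4280 / 0.081 = 147.0311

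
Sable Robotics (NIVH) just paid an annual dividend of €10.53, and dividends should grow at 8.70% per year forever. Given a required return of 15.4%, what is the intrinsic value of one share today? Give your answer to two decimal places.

Gordon growth model: P₀ = D₁/(r − g). D₁ = 10.53 × (1 + 0.087) = 11.4461.
P₀ = 11.4461 / (0.154 − 0.087) = 11.4461 / 0.067 = 170.8375

€170.84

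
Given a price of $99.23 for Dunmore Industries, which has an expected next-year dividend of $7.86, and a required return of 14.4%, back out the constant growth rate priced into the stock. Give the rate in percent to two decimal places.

6.48%

From P₀ = D₁/(r − g), the implied growth is g = r − D₁/P₀.
g = 0.144 − 7.86/99.23 = 0.144 − 0.07921 = 0.06479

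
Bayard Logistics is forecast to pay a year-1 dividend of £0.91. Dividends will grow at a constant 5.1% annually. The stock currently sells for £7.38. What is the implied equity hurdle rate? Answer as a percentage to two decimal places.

Rearranging the constant-growth DDM: r = D₁/P₀ + g.
r = 0.9100 / 7.38 + 0.051 = 0.12331 + 0.051 = 0.17431

17.43%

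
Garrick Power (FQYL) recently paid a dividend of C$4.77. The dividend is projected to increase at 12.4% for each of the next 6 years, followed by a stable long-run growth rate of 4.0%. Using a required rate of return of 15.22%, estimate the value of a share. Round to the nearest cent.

Two-stage DDM. Project D₁…D_6 at 0.124, terminal growth 0.04, discount at r = 0.1522.
D_1 = 5.3615
D_2 = 6.0263
D_3 = 6.7736
D_4 = 7.6135
D_5 = 8.5576
D_6 = 9.6187
Terminal value at t=6: TV = D_7/(r−g) = 10.0034/(0.1522−0.04) = 89.1573
P₀ = 5.3615/(1+0.1522)^1 + 6.0263/(1+0.1522)^2 + 6.7736/(1+0.1522)^3 + 7.6135/(1+0.1522)^4 + 8.5576/(1+0.1522)^5 + 9.6187/(1+0.1522)^6 + 89.1573/(1+0.1522)^6 = 64.3716

C$64.37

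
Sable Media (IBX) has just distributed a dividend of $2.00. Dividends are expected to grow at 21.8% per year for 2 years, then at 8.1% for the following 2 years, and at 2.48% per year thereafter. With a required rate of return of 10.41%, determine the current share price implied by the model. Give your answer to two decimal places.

Three-stage DDM. Project D₁…D_4; terminal Gordon value at t=4 with g = 0.0248; discount at r = 0.1041.
D_1 = 2.4360
D_2 = 2.9670
D_3 = 3.2074
D_4 = 3.4672
TV_4 = 3.5532/(0.1041−0.0248) = 44.8066
P₀ = Σ Dₜ/(1+r)ᵗ + TV_4/(1+r)^4 = 39.5079

$39.51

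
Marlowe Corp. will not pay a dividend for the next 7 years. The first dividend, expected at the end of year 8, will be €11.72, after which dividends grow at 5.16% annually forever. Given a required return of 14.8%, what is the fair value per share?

Deferred-dividend DDM. At t=7 the remaining stream is a growing perpetuity with first payment D_8 = 11.72.
V_7 = D_8/(r−g) = 11.72/(0.148−0.0516) = 121.5768
P₀ = V_7/(1+r)^7 = 121.5768/(1+0.148)^7 = 46.2655

€46.27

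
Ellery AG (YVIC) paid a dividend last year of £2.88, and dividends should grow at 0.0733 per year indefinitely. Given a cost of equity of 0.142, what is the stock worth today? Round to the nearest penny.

Gordon growth model: P₀ = D₁/(r − g). D₁ = 2.88 × (1 + 0.0733) = 3.0911.
P₀ = 3.0911 / (0.142 − 0.0733) = 3.0911 / 0.0687 = 44.9942

£44.99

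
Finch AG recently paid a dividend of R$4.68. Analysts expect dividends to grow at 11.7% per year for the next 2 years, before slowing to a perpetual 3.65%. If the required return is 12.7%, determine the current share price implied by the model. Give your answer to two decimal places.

Two-stage DDM. Project D₁…D_2 at 0.117, terminal growth 0.0365, discount at r = 0.127.
D_1 = 5.2276
D_2 = 5.8392
Terminal value at t=2: TV = D_3/(r−g) = 6.0523/(0.127−0.0365) = 66.8764
P₀ = 5.2276/(1+0.127)^1 + 5.8392/(1+0.127)^2 + 66.8764/(1+0.127)^2 = 61.8890

R$61.89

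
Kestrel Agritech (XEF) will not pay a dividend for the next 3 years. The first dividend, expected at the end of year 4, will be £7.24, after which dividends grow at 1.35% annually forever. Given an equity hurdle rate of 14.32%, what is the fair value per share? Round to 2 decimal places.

£37.36

Deferred-dividend DDM. At t=3 the remaining stream is a growing perpetuity with first payment D_4 = 7.24.
V_3 = D_4/(r−g) = 7.24/(0.1432−0.0135) = 55.8211
P₀ = V_3/(1+r)^3 = 55.8211/(1+0.1432)^3 = 37.3622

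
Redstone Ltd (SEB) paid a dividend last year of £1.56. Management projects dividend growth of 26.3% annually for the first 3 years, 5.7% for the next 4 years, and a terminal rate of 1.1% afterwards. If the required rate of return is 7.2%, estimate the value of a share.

£56.37

Three-stage DDM. Project D₁…D_7; terminal Gordon value at t=7 with g = 0.011; discount at r = 0.072.
D_1 = 1.9703
D_2 = 2.4885
D_3 = 3.1429
D_4 = 3.3221
D_5 = 3.5114
D_6 = 3.7116
D_7 = 3.9231
TV_7 = 3.9663/(0.072−0.011) = 65.0213
P₀ = Σ Dₜ/(1+r)ᵗ + TV_7/(1+r)^7 = 56.3737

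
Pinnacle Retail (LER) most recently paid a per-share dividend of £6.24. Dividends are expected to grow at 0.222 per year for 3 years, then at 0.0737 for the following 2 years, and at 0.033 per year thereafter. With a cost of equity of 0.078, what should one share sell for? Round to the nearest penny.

£249.25

Three-stage DDM. Project D₁…D_5; terminal Gordon value at t=5 with g = 0.033; discount at r = 0.078.
D_1 = 7.6253
D_2 = 9.3181
D_3 = 11.3867
D_4 = 12.2259
D_5 = 13.1270
TV_5 = 13.5601/(0.078−0.033) = 301.3366
P₀ = Σ Dₜ/(1+r)ᵗ + TV_5/(1+r)^5 = 249.2461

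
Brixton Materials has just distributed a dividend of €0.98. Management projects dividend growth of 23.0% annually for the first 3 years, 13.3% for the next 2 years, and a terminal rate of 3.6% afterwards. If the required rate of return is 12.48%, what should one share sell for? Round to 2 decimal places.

€21.29

Three-stage DDM. Project D₁…D_5; terminal Gordon value at t=5 with g = 0.036; discount at r = 0.1248.
D_1 = 1.2054
D_2 = 1.4826
D_3 = 1.8236
D_4 = 2.0662
D_5 = 2.3410
TV_5 = 2.4253/(0.1248−0.036) = 27.3117
P₀ = Σ Dₜ/(1+r)ᵗ + TV_5/(1+r)^5 = 21.2856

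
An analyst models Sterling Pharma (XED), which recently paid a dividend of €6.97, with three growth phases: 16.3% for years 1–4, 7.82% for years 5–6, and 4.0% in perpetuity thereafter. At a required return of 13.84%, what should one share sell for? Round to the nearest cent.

Three-stage DDM. Project D₁…D_6; terminal Gordon value at t=6 with g = 0.04; discount at r = 0.1384.
D_1 = 8.1061
D_2 = 9.4274
D_3 = 10.9641
D_4 = 12.7512
D_5 = 13.7484
D_6 = 14.8235
TV_6 = 15.4164/(0.1384−0.04) = 156.6710
P₀ = Σ Dₜ/(1+r)ᵗ + TV_6/(1+r)^6 = 115.4016

€115.40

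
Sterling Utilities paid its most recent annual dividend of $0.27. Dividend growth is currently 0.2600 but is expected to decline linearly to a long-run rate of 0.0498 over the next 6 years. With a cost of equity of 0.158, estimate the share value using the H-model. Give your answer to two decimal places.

$4.19

H-model: P₀ = D₀[(1+g_L) + H(g_S−g_L)]/(r−g_L), with H = 6/2 = 3.
P₀ = 0.27 × [(1+0.0498) + 3×(0.26−0.0498)] / (0.158−0.0498)
   = 0.27 × 1.6804 / 0.1082 = 4.1932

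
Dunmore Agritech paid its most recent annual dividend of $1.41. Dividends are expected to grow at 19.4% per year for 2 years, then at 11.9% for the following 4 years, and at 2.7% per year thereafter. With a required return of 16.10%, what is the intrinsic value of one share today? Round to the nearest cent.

$18.25

Three-stage DDM. Project D₁…D_6; terminal Gordon value at t=6 with g = 0.027; discount at r = 0.161.
D_1 = 1.6835
D_2 = 2.0101
D_3 = 2.2494
D_4 = 2.5170
D_5 = 2.8166
D_6 = 3.1517
TV_6 = 3.2368/(0.161−0.027) = 24.1554
P₀ = Σ Dₜ/(1+r)ᵗ + TV_6/(1+r)^6 = 18.2495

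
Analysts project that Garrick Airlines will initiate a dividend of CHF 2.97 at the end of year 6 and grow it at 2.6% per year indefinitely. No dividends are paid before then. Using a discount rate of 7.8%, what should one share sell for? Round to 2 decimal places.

CHF 39.23

Deferred-dividend DDM. At t=5 the remaining stream is a growing perpetuity with first payment D_6 = 2.97.
V_5 = D_6/(r−g) = 2.97/(0.078−0.026) = 57.1154
P₀ = V_5/(1+r)^5 = 57.1154/(1+0.078)^5 = 39.2337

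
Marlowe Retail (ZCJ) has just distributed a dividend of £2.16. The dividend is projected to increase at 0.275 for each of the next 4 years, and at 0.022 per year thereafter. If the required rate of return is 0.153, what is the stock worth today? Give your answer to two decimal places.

£36.38

Two-stage DDM. Project D₁…D_4 at 0.275, terminal growth 0.022, discount at r = 0.153.
D_1 = 2.7540
D_2 = 3.5113
D_3 = 4.4770
D_4 = 5.7081
Terminal value at t=4: TV = D_5/(r−g) = 5.8337/(0.153−0.022) = 44.5322
P₀ = 2.7540/(1+0.153)^1 + 3.5113/(1+0.153)^2 + 4.4770/(1+0.153)^3 + 5.7081/(1+0.153)^4 + 44.5322/(1+0.153)^4 = 36.3779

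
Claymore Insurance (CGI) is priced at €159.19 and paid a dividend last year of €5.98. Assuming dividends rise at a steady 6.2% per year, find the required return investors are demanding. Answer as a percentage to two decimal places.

Rearranging the constant-growth DDM: r = D₁/P₀ + g.
D₁ = 5.98 × (1 + 0.062) = 6.3508.
r = 6.3508 / 159.19 + 0.062 = 0.03989 + 0.062 = 0.10189

10.19%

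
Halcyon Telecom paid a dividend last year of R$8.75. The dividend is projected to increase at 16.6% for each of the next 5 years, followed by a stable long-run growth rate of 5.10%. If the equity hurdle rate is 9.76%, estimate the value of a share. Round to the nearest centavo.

Two-stage DDM. Project D₁…D_5 at 0.166, terminal growth 0.051, discount at r = 0.0976.
D_1 = 10.2025
D_2 = 11.8961
D_3 = 13.8709
D_4 = 16.1734
D_5 = 18.8582
Terminal value at t=5: TV = D_6/(r−g) = 19.8200/(0.0976−0.051) = 425.3218
P₀ = 10.2025/(1+0.0976)^1 + 11.8961/(1+0.0976)^2 + 13.8709/(1+0.0976)^3 + 16.1734/(1+0.0976)^4 + 18.8582/(1+0.0976)^5 + 425.3218/(1+0.0976)^5 = 319.6327

R$319.63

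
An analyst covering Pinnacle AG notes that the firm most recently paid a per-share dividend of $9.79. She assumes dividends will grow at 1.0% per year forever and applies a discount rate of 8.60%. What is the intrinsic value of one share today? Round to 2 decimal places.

$130.10

Gordon growth model: P₀ = D₁/(r − g). D₁ = 9.79 × (1 + 0.01) = 9.8879.
P₀ = 9.8879 / (0.086 − 0.01) = 9.8879 / 0.076 = 130.1039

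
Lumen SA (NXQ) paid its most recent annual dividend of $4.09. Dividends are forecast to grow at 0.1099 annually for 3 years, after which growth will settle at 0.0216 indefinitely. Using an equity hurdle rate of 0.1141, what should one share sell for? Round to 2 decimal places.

Two-stage DDM. Project D₁…D_3 at 0.1099, terminal growth 0.0216, discount at r = 0.1141.
D_1 = 4.5395
D_2 = 5.0384
D_3 = 5.5921
Terminal value at t=3: TV = D_4/(r−g) = 5.7129/(0.1141−0.0216) = 61.7610
P₀ = 4.5395/(1+0.1141)^1 + 5.0384/(1+0.1141)^2 + 5.5921/(1+0.1141)^3 + 61.7610/(1+0.1141)^3 = 56.8401

$56.84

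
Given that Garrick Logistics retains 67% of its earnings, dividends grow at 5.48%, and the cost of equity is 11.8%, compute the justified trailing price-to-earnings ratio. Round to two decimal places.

Payout ratio b = 1 − 0.67 = 0.33.
Justified trailing P/E = b(1+g)/(r−g) = 0.33×(1+0.0548)/(0.118−0.0548) = 5.5077

5.51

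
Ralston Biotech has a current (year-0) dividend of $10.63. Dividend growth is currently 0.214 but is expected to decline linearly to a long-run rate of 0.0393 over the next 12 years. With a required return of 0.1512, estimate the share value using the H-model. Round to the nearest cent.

H-model: P₀ = D₀[(1+g_L) + H(g_S−g_L)]/(r−g_L), with H = 12/2 = 6.
P₀ = 10.63 × [(1+0.0393) + 6×(0.214−0.0393)] / (0.1512−0.0393)
   = 10.63 × 2.0875 / 0.1119 = 198.3032

$198.30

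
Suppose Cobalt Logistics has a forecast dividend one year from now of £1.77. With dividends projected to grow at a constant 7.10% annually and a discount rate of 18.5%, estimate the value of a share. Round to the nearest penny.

Gordon growth model: P₀ = D₁/(r − g), with D₁ = 1.77 given directly.
P₀ = 1.7700 / (0.185 − 0.071) = 1.7700 / 0.114 = 15.5263

£15.53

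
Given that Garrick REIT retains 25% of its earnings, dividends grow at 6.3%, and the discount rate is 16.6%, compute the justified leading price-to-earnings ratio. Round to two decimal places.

7.28

Payout ratio b = 1 − 0.25 = 0.75.
Justified leading P/E = b/(r−g) = 0.75/(0.166−0.063) = 7.2816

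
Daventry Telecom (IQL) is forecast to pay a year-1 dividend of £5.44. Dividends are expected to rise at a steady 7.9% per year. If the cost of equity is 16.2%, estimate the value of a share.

Gordon growth model: P₀ = D₁/(r − g), with D₁ = 5.44 given directly.
P₀ = 5.4400 / (0.162 − 0.079) = 5.4400 / 0.083 = 65.5422

£65.54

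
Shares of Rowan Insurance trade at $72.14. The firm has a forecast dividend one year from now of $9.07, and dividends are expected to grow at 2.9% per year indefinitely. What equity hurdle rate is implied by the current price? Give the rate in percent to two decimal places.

15.47%

Rearranging the constant-growth DDM: r = D₁/P₀ + g.
r = 9.0700 / 72.14 + 0.029 = 0.12573 + 0.029 = 0.15473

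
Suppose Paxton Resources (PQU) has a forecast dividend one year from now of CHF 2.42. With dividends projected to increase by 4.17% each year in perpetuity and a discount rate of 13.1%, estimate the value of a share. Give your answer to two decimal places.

CHF 27.10

Gordon growth model: P₀ = D₁/(r − g), with D₁ = 2.42 given directly.
P₀ = 2.4200 / (0.131 − 0.0417) = 2.4200 / 0.0893 = 27.0997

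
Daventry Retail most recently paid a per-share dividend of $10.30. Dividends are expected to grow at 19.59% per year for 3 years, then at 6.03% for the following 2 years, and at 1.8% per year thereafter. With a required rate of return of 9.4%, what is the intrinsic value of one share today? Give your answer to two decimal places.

Three-stage DDM. Project D₁…D_5; terminal Gordon value at t=5 with g = 0.018; discount at r = 0.094.
D_1 = 12.3178
D_2 = 14.7308
D_3 = 17.6166
D_4 = 18.6789
D_5 = 19.8052
TV_5 = 20.1617/(0.094−0.018) = 265.2855
P₀ = Σ Dₜ/(1+r)ᵗ + TV_5/(1+r)^5 = 231.9889

$231.99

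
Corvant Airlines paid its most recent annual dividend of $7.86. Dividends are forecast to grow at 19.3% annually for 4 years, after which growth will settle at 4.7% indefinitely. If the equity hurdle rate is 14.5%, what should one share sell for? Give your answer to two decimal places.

$133.84

Two-stage DDM. Project D₁…D_4 at 0.193, terminal growth 0.047, discount at r = 0.145.
D_1 = 9.3770
D_2 = 11.1867
D_3 = 13.3458
D_4 = 15.9215
Terminal value at t=4: TV = D_5/(r−g) = 16.6698/(0.145−0.047) = 170.1002
P₀ = 9.3770/(1+0.145)^1 + 11.1867/(1+0.145)^2 + 13.3458/(1+0.145)^3 + 15.9215/(1+0.145)^4 + 170.1002/(1+0.145)^4 = 133.8414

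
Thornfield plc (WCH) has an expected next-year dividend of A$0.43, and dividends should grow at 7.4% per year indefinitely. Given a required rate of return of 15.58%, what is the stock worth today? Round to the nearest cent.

A$5.26

Gordon growth model: P₀ = D₁/(r − g), with D₁ = 0.43 given directly.
P₀ = 0.4300 / (0.1558 − 0.074) = 0.4300 / 0.0818 = 5.2567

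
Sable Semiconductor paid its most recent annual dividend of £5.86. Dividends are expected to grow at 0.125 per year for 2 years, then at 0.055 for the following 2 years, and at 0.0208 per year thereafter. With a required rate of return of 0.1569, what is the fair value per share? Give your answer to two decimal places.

£55.46

Three-stage DDM. Project D₁…D_4; terminal Gordon value at t=4 with g = 0.0208; discount at r = 0.1569.
D_1 = 6.5925
D_2 = 7.4166
D_3 = 7.8245
D_4 = 8.2548
TV_4 = 8.4265/(0.1569−0.0208) = 61.9142
P₀ = Σ Dₜ/(1+r)ᵗ + TV_4/(1+r)^4 = 55.4637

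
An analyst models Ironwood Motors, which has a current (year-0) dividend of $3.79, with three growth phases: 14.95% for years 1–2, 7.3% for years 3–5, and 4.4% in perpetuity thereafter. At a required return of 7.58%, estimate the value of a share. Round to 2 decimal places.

Three-stage DDM. Project D₁…D_5; terminal Gordon value at t=5 with g = 0.044; discount at r = 0.0758.
D_1 = 4.3566
D_2 = 5.0079
D_3 = 5.3735
D_4 = 5.7658
D_5 = 6.1867
TV_5 = 6.4589/(0.0758−0.044) = 203.1093
P₀ = Σ Dₜ/(1+r)ᵗ + TV_5/(1+r)^5 = 162.2427

$162.24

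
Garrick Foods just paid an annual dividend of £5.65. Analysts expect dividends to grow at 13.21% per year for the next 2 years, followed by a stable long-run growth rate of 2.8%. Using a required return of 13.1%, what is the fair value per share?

Two-stage DDM. Project D₁…D_2 at 0.1321, terminal growth 0.028, discount at r = 0.131.
D_1 = 6.3964
D_2 = 7.2413
Terminal value at t=2: TV = D_3/(r−g) = 7.4441/(0.131−0.028) = 72.2726
P₀ = 6.3964/(1+0.131)^1 + 7.2413/(1+0.131)^2 + 72.2726/(1+0.131)^2 = 67.8165

£67.82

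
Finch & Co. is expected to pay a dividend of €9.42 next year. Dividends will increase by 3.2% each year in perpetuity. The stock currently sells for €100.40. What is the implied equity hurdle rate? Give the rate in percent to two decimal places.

12.58%

Rearranging the constant-growth DDM: r = D₁/P₀ + g.
r = 9.4200 / 100.40 + 0.032 = 0.09382 + 0.032 = 0.12582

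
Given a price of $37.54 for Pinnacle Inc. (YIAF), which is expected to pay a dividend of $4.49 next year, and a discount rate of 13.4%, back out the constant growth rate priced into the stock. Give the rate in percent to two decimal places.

From P₀ = D₁/(r − g), the implied growth is g = r − D₁/P₀.
g = 0.134 − 4.49/37.54 = 0.134 − 0.11961 = 0.01439

1.44%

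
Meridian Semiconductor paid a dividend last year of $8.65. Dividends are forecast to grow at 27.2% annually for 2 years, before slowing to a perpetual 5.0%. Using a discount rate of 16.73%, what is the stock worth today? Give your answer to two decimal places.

$111.64

Two-stage DDM. Project D₁…D_2 at 0.272, terminal growth 0.05, discount at r = 0.1673.
D_1 = 11.0028
D_2 = 13.9956
Terminal value at t=2: TV = D_3/(r−g) = 14.6953/(0.1673−0.05) = 125.2800
P₀ = 11.0028/(1+0.1673)^1 + 13.9956/(1+0.1673)^2 + 125.2800/(1+0.1673)^2 = 111.6397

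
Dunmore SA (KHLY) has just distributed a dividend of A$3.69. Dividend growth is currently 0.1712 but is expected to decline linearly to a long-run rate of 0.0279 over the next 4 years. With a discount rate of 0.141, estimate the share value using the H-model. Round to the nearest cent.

A$42.89

H-model: P₀ = D₀[(1+g_L) + H(g_S−g_L)]/(r−g_L), with H = 4/2 = 2.
P₀ = 3.69 × [(1+0.0279) + 2×(0.1712−0.0279)] / (0.141−0.0279)
   = 3.69 × 1.3145 / 0.1131 = 42.8869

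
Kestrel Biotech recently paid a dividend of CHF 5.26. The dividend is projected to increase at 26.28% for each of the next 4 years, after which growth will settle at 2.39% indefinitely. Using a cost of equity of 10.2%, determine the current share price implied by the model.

Two-stage DDM. Project D₁…D_4 at 0.2628, terminal growth 0.0239, discount at r = 0.102.
D_1 = 6.6423
D_2 = 8.3879
D_3 = 10.5923
D_4 = 13.3759
Terminal value at t=4: TV = D_5/(r−g) = 13.6956/(0.102−0.0239) = 175.3600
P₀ = 6.6423/(1+0.102)^1 + 8.3879/(1+0.102)^2 + 10.5923/(1+0.102)^3 + 13.3759/(1+0.102)^4 + 175.3600/(1+0.102)^4 = 148.8254

CHF 148.83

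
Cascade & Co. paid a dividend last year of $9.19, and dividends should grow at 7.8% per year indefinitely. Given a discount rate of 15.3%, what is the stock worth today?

$132.09

Gordon growth model: P₀ = D₁/(r − g). D₁ = 9.19 × (1 + 0.078) = 9.9068.
P₀ = 9.9068 / (0.153 − 0.078) = 9.9068 / 0.075 = 132.0909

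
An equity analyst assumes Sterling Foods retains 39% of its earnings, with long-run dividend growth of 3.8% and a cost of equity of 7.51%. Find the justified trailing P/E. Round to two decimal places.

Payout ratio b = 1 − 0.39 = 0.61.
Justified trailing P/E = b(1+g)/(r−g) = 0.61×(1+0.038)/(0.0751−0.038) = 17.0668

17.07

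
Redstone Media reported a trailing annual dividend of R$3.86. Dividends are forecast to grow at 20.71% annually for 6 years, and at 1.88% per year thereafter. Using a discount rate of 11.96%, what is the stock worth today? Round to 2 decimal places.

R$91.66

Two-stage DDM. Project D₁…D_6 at 0.2071, terminal growth 0.0188, discount at r = 0.1196.
D_1 = 4.6594
D_2 = 5.6244
D_3 = 6.7892
D_4 = 8.1952
D_5 = 9.8924
D_6 = 11.9412
Terminal value at t=6: TV = D_7/(r−g) = 12.1657/(0.1196−0.0188) = 120.6911
P₀ = 4.6594/(1+0.1196)^1 + 5.6244/(1+0.1196)^2 + 6.7892/(1+0.1196)^3 + 8.1952/(1+0.1196)^4 + 9.8924/(1+0.1196)^5 + 11.9412/(1+0.1196)^6 + 120.6911/(1+0.1196)^6 = 91.6649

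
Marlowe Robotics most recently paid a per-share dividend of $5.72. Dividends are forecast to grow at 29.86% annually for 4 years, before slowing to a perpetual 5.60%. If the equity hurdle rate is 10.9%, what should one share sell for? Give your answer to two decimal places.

$248.75

Two-stage DDM. Project D₁…D_4 at 0.2986, terminal growth 0.056, discount at r = 0.109.
D_1 = 7.4280
D_2 = 9.6460
D_3 = 12.5263
D_4 = 16.2666
Terminal value at t=4: TV = D_5/(r−g) = 17.1776/(0.109−0.056) = 324.1050
P₀ = 7.4280/(1+0.109)^1 + 9.6460/(1+0.109)^2 + 12.5263/(1+0.109)^3 + 16.2666/(1+0.109)^4 + 324.1050/(1+0.109)^4 = 248.7480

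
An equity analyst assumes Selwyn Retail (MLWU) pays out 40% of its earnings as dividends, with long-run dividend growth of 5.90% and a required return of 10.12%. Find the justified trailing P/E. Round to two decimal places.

Justified trailing P/E = b(1+g)/(r−g) = 0.40×(1+0.059)/(0.1012−0.059) = 10.0379

10.04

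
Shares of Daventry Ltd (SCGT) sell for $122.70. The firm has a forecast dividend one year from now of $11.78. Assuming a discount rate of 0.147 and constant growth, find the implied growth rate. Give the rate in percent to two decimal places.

5.10%

From P₀ = D₁/(r − g), the implied growth is g = r − D₁/P₀.
g = 0.147 − 11.78/122.70 = 0.147 − 0.09601 = 0.05099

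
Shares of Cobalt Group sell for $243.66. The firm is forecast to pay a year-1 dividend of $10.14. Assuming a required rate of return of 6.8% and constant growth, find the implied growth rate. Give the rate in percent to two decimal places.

From P₀ = D₁/(r − g), the implied growth is g = r − D₁/P₀.
g = 0.068 − 10.14/243.66 = 0.068 − 0.04162 = 0.02638

2.64%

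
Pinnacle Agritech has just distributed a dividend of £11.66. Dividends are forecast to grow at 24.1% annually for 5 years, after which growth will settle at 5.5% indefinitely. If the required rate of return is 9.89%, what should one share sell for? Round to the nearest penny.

£599.91

Two-stage DDM. Project D₁…D_5 at 0.241, terminal growth 0.055, discount at r = 0.0989.
D_1 = 14.4701
D_2 = 17.9573
D_3 = 22.2851
D_4 = 27.6558
D_5 = 34.3208
Terminal value at t=5: TV = D_6/(r−g) = 36.2084/(0.0989−0.055) = 824.7938
P₀ = 14.4701/(1+0.0989)^1 + 17.9573/(1+0.0989)^2 + 22.2851/(1+0.0989)^3 + 27.6558/(1+0.0989)^4 + 34.3208/(1+0.0989)^5 + 824.7938/(1+0.0989)^5 = 599.9145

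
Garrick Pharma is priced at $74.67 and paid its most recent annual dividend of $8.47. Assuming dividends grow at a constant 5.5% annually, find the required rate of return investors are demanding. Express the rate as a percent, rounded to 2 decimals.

Rearranging the constant-growth DDM: r = D₁/P₀ + g.
D₁ = 8.47 × (1 + 0.055) = 8.9359.
r = 8.9359 / 74.67 + 0.055 = 0.11967 + 0.055 = 0.17467

17.47%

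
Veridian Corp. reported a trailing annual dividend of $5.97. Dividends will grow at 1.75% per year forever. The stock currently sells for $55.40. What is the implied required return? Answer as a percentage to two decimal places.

12.71%

Rearranging the constant-growth DDM: r = D₁/P₀ + g.
D₁ = 5.97 × (1 + 0.0175) = 6.0745.
r = 6.0745 / 55.40 + 0.0175 = 0.10965 + 0.0175 = 0.12715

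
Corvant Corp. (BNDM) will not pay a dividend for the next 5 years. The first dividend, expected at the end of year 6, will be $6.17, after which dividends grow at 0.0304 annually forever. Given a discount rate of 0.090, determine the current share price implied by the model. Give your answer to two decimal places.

$67.28

Deferred-dividend DDM. At t=5 the remaining stream is a growing perpetuity with first payment D_6 = 6.17.
V_5 = D_6/(r−g) = 6.17/(0.09−0.0304) = 103.5235
P₀ = V_5/(1+r)^5 = 103.5235/(1+0.09)^5 = 67.2832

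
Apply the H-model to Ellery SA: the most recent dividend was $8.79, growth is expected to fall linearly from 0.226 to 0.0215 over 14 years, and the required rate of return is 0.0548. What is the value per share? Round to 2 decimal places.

H-model: P₀ = D₀[(1+g_L) + H(g_S−g_L)]/(r−g_L), with H = 14/2 = 7.
P₀ = 8.79 × [(1+0.0215) + 7×(0.226−0.0215)] / (0.0548−0.0215)
   = 8.79 × 2.4530 / 0.0333 = 647.5036

$647.50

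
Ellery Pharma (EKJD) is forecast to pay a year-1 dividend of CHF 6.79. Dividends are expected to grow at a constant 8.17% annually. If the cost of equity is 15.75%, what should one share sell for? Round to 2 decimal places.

Gordon growth model: P₀ = D₁/(r − g), with D₁ = 6.79 given directly.
P₀ = 6.7900 / (0.1575 − 0.0817) = 6.7900 / 0.0758 = 89.5778

CHF 89.58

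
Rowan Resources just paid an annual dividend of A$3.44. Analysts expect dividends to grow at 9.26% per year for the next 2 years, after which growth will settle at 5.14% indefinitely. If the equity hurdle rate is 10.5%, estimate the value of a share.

A$72.74

Two-stage DDM. Project D₁…D_2 at 0.0926, terminal growth 0.0514, discount at r = 0.105.
D_1 = 3.7585
D_2 = 4.1066
Terminal value at t=2: TV = D_3/(r−g) = 4.3177/(0.105−0.0514) = 80.5534
P₀ = 3.7585/(1+0.105)^1 + 4.1066/(1+0.105)^2 + 80.5534/(1+0.105)^2 = 72.7366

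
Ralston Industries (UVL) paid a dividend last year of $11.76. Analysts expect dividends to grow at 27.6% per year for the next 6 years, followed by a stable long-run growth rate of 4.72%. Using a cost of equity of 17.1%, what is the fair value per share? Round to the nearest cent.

$262.85

Two-stage DDM. Project D₁…D_6 at 0.276, terminal growth 0.0472, discount at r = 0.171.
D_1 = 15.0058
D_2 = 19.1473
D_3 = 24.4320
D_4 = 31.1753
D_5 = 39.7796
D_6 = 50.7588
Terminal value at t=6: TV = D_7/(r−g) = 53.1546/(0.171−0.0472) = 429.3588
P₀ = 15.0058/(1+0.171)^1 + 19.1473/(1+0.171)^2 + 24.4320/(1+0.171)^3 + 31.1753/(1+0.171)^4 + 39.7796/(1+0.171)^5 + 50.7588/(1+0.171)^6 + 429.3588/(1+0.171)^6 = 262.8515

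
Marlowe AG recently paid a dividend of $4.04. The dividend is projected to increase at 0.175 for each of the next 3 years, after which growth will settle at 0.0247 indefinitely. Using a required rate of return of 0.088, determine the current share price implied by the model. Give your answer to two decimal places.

$96.54

Two-stage DDM. Project D₁…D_3 at 0.175, terminal growth 0.0247, discount at r = 0.088.
D_1 = 4.7470
D_2 = 5.5777
D_3 = 6.5538
Terminal value at t=3: TV = D_4/(r−g) = 6.7157/(0.088−0.0247) = 106.0933
P₀ = 4.7470/(1+0.088)^1 + 5.5777/(1+0.088)^2 + 6.5538/(1+0.088)^3 + 106.0933/(1+0.088)^3 = 96.5398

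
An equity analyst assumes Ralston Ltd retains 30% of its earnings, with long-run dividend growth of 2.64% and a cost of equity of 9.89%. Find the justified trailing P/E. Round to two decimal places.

Payout ratio b = 1 − 0.30 = 0.70.
Justified trailing P/E = b(1+g)/(r−g) = 0.70×(1+0.0264)/(0.0989−0.0264) = 9.9101

9.91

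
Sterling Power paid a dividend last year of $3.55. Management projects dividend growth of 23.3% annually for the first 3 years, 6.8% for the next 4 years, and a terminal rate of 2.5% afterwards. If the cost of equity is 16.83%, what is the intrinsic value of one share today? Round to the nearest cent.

Three-stage DDM. Project D₁…D_7; terminal Gordon value at t=7 with g = 0.025; discount at r = 0.1683.
D_1 = 4.3772
D_2 = 5.3970
D_3 = 6.6545
D_4 = 7.1070
D_5 = 7.5903
D_6 = 8.1065
D_7 = 8.6577
TV_7 = 8.8741/(0.1683−0.025) = 61.9270
P₀ = Σ Dₜ/(1+r)ᵗ + TV_7/(1+r)^7 = 46.1228

$46.12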